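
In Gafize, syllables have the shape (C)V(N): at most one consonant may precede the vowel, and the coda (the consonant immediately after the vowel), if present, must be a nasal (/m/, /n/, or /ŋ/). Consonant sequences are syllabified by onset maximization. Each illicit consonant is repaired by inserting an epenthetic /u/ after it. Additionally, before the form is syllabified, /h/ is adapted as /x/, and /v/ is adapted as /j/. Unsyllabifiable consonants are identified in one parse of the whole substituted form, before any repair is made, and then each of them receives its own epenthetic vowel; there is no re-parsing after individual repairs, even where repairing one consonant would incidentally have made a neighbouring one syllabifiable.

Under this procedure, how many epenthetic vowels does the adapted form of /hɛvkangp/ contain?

3

After substitution the input is /xɛjkangp/.
The unsyllabifiable consonants are /j/, /g/, /p/; each receives one epenthetic vowel.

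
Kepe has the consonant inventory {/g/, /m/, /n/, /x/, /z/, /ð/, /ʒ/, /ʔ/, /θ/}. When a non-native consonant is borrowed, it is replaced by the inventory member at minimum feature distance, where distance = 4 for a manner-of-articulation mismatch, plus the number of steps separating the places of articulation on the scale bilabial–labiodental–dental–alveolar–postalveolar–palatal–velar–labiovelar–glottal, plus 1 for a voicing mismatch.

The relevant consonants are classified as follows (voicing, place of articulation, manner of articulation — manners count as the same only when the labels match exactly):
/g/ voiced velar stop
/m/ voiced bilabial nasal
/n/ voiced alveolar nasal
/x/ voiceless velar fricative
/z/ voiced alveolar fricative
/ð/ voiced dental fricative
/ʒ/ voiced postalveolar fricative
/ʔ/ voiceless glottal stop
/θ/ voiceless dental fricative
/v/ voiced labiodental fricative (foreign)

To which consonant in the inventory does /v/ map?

ð

/ð/ is closest: same manner (fricative), place distance 1 (labiodental→dental), same voicing; total 1. Next closest is /z/ at distance 2.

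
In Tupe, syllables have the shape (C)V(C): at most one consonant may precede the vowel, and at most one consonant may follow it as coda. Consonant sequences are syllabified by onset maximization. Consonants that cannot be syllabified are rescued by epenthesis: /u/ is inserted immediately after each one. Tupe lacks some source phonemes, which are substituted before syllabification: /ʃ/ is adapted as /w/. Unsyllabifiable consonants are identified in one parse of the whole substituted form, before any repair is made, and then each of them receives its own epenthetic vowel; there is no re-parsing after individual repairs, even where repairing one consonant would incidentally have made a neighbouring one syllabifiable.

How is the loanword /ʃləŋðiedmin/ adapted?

Substitution: /ʃ/ → /w/, giving /wləŋðiedmin/.
The consonants /w/ cannot be parsed into a legal (C)V(C) syllable (at most one coda consonant is licensed; onsets are limited to one consonant).
Epenthesis after each stranded consonant: /w/ → /wu/.

wuləŋðiedmin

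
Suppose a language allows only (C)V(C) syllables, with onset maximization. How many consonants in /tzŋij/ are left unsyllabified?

2

Syllabifying with onset maximization leaves /t/, /z/ stranded (at most one coda consonant is licensed; onsets are limited to one consonant).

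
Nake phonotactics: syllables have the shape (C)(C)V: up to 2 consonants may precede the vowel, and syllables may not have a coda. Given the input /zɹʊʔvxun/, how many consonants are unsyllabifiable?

2

Under (C)(C)V, the unsyllabifiable consonants are /ʔ/, /n/ (no codas are permitted; onsets may contain at most 2 consonants).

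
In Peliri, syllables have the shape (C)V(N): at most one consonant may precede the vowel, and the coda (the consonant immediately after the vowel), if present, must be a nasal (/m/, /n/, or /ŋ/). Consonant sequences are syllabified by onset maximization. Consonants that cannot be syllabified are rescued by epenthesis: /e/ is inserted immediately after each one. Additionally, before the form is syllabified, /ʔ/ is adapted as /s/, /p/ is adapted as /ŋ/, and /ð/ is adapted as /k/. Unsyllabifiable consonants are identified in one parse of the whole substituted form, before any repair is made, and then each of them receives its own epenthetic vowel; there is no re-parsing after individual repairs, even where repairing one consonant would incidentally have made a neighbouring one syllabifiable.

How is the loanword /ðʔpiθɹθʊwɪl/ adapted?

Substitution: /ð/ → /k/, /ʔ/ → /s/, /p/ → /ŋ/, giving /ksŋiθɹθʊwɪl/.
Under (C)V(N), the unsyllabifiable consonants are /k/, /s/, /θ/, /ɹ/, /l/ (only a nasal (/m/, /n/, or /ŋ/) is licensed in coda position; onsets are limited to one consonant).
Each unlicensed consonant becomes the onset of a new syllable: /k/ → /ke/, /s/ → /se/, /θ/ → /θe/, /ɹ/ → /ɹe/, /l/ → /le/.

keseŋiθeɹeθʊwɪle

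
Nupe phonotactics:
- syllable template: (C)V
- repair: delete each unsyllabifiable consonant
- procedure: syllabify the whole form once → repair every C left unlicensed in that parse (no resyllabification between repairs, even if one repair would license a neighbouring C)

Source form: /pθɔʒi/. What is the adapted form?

The consonants /p/ cannot be parsed into a legal (C)V syllable (no codas are permitted; onsets are limited to one consonant).
Deletion applies to /p/.

θɔʒi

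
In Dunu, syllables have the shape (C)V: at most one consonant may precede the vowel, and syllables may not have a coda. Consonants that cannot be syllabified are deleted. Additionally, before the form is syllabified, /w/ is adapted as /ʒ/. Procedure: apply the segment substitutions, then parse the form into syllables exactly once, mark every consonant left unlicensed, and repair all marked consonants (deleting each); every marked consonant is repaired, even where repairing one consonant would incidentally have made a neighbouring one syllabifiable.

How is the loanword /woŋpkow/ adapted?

Substitution: /w/ → /ʒ/, giving /ʒoŋpkoʒ/.
The consonants /ŋ/, /p/, /ʒ/ cannot be parsed into a legal (C)V syllable (no codas are permitted; onsets are limited to one consonant).
Deleting the stranded consonants removes /ŋ/, /p/, /ʒ/.

ʒoko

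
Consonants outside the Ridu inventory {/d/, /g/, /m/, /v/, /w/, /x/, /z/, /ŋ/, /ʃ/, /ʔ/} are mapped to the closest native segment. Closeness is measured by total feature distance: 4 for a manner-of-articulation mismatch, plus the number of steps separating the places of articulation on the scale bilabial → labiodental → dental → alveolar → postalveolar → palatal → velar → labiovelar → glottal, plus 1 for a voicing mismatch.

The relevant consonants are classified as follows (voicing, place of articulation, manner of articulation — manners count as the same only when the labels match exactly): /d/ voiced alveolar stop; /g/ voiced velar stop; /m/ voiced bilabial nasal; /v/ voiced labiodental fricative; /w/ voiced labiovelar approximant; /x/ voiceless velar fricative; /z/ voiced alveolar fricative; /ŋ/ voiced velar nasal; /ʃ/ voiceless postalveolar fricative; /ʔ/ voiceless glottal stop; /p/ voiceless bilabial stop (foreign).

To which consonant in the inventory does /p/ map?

/d/ is closest: same manner (stop), place distance 3 (bilabial→alveolar), voicing differs (+1); total 4. Next closest is /m/ at distance 5.

d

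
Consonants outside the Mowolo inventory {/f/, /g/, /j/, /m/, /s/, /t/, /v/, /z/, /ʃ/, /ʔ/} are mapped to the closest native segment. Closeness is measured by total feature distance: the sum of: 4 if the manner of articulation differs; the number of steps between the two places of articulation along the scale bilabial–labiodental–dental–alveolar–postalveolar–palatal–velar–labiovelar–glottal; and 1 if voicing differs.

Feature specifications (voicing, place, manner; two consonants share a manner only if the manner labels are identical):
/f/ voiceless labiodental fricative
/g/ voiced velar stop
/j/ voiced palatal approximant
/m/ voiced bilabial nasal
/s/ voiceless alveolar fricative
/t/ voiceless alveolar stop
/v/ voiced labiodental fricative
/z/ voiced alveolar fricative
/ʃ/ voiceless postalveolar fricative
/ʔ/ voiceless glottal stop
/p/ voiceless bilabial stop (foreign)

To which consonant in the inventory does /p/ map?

/t/ is closest: same manner (stop), place distance 3 (bilabial→alveolar), same voicing; total 3. Next closest is /f/ at distance 5.

t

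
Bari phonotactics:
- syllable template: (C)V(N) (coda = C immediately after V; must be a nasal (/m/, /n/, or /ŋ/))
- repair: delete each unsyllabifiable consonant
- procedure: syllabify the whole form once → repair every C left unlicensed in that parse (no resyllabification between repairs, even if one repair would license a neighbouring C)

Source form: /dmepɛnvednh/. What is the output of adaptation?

mepɛnve

Syllabifying with onset maximization leaves /d/, /d/, /n/, /h/ stranded (only a nasal (/m/, /n/, or /ŋ/) is licensed in coda position; onsets are limited to one consonant).
Deletion applies to /d/, /d/, /n/, /h/.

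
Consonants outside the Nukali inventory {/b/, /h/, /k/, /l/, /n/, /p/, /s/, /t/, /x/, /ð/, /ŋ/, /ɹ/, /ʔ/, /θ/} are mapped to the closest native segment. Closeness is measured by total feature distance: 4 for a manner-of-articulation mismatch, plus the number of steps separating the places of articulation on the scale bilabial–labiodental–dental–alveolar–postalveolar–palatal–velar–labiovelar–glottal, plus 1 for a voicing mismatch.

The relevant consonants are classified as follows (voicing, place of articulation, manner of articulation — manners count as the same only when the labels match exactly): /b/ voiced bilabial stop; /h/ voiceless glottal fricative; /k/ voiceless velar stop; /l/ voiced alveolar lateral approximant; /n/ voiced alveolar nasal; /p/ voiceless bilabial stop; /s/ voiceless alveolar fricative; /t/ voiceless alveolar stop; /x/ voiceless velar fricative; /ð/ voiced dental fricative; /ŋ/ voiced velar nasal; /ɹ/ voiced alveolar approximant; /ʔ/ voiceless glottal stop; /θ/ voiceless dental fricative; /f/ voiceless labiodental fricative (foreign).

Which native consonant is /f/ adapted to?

/θ/ is closest: same manner (fricative), place distance 1 (labiodental→dental), same voicing; total 1. Next closest is /s/ at distance 2.

θ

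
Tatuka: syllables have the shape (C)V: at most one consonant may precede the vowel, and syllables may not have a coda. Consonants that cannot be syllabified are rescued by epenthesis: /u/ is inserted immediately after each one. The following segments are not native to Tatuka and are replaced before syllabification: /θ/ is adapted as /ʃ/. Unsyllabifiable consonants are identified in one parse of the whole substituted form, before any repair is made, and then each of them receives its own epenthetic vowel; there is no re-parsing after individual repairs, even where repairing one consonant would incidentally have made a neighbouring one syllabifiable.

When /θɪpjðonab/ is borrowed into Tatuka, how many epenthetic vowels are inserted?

3

After substitution the input is /ʃɪpjðonab/.
The unsyllabifiable consonants are /p/, /j/, /b/; each receives one epenthetic vowel.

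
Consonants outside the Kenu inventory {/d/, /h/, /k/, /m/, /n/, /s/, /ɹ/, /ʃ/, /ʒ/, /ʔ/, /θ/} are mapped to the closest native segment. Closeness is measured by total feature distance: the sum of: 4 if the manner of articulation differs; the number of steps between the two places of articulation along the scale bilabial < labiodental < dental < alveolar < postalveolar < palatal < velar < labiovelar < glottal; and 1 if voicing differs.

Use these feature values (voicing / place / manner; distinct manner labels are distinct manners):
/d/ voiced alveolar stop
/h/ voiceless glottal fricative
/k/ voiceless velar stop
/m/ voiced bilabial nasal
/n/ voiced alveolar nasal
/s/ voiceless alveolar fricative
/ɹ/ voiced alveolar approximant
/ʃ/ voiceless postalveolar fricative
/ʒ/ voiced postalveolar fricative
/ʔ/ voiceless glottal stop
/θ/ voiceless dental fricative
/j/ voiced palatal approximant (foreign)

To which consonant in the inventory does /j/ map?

/ɹ/ is closest: same manner (approximant), place distance 2 (palatal→alveolar), same voicing; total 2. Next closest is /ʒ/ at distance 5.

ɹ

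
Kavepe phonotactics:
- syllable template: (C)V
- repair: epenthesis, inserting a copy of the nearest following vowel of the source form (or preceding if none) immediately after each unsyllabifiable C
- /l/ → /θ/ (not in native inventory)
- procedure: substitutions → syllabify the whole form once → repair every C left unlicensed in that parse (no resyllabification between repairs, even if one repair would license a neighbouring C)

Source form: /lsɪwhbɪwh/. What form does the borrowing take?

Substitution: /l/ → /θ/, giving /θsɪwhbɪwh/.
Syllabifying with onset maximization leaves /θ/, /w/, /h/, /w/, /h/ stranded (no codas are permitted; onsets are limited to one consonant).
Inserting the epenthetic vowel yields /θ/ → /θɪ/, /w/ → /wɪ/, /h/ → /hɪ/, /w/ → /wɪ/, /h/ → /hɪ/.

θɪsɪwɪhɪbɪwɪhɪ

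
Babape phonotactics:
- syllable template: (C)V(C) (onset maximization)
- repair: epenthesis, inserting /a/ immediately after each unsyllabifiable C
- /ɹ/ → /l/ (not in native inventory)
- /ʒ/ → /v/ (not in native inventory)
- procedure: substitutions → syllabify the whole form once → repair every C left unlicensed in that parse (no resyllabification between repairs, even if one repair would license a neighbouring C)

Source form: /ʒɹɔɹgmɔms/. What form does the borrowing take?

Substitution: /ʒ/ → /v/, /ɹ/ → /l/, giving /vlɔlgmɔms/.
Under (C)V(C), the unsyllabifiable consonants are /v/, /g/, /s/ (at most one coda consonant is licensed; onsets are limited to one consonant).
Each unlicensed consonant becomes the onset of a new syllable: /v/ → /va/, /g/ → /ga/, /s/ → /sa/.

valɔlgamɔmsa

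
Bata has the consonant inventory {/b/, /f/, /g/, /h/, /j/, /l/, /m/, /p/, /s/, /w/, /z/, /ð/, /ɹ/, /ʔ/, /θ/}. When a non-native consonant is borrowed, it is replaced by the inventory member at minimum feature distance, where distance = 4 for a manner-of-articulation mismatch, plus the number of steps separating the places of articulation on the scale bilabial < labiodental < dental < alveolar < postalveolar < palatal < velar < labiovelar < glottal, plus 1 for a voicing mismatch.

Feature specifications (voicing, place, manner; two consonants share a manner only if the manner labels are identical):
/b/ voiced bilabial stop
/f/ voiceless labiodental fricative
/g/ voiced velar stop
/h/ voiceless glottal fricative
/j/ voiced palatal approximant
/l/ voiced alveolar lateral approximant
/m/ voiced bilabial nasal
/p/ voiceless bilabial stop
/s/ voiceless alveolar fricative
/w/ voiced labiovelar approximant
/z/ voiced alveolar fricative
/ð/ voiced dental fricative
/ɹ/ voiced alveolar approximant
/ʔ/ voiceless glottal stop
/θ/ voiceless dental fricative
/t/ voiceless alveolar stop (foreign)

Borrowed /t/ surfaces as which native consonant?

p

/p/ is closest: same manner (stop), place distance 3 (alveolar→bilabial), same voicing; total 3. Next closest is /b/ at distance 4.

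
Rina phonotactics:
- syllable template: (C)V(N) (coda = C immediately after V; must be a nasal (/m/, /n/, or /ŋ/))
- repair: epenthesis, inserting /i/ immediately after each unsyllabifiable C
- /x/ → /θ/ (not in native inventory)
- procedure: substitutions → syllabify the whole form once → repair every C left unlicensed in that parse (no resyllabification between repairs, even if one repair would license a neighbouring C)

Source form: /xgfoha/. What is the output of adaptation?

θigifoha

Substitution: /x/ → /θ/, giving /θgfoha/.
The consonants /θ/, /g/ cannot be parsed into a legal (C)V(N) syllable (only a nasal (/m/, /n/, or /ŋ/) is licensed in coda position; onsets are limited to one consonant).
Inserting the epenthetic vowel yields /θ/ → /θi/, /g/ → /gi/.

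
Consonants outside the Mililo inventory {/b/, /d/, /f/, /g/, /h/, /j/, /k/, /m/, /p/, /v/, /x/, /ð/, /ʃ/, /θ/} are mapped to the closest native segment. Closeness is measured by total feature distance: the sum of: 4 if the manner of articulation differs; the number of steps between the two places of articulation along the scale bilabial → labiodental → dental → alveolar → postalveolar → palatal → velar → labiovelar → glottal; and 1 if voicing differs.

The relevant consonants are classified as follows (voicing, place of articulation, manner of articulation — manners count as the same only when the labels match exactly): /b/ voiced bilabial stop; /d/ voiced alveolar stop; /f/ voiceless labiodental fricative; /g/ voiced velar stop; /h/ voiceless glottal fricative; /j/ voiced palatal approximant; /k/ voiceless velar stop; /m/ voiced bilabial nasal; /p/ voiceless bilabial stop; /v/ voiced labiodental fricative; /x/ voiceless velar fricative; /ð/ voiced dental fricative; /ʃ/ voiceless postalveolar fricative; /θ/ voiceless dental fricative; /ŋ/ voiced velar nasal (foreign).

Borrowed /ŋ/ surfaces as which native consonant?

g

/g/ is closest: manner differs (nasal→stop, +4), place distance 0 (velar→velar), same voicing; total 4. Next closest is /j/ at distance 5.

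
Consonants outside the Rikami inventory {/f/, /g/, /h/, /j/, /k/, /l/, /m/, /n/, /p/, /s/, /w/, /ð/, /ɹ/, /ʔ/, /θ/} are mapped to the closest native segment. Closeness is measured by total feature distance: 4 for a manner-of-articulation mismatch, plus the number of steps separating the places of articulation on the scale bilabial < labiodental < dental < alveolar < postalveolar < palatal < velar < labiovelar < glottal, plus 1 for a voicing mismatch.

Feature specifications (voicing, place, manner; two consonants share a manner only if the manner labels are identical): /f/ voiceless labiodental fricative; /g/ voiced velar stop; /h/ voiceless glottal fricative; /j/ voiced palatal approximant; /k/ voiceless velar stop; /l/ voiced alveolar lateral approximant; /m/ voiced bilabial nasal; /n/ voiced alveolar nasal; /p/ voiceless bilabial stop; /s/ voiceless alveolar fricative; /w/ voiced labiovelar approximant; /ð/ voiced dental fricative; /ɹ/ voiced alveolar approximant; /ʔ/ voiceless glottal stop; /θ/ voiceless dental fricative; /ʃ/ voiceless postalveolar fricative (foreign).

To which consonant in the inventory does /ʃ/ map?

/s/ is closest: same manner (fricative), place distance 1 (postalveolar→alveolar), same voicing; total 1. Next closest is /θ/ at distance 2.

s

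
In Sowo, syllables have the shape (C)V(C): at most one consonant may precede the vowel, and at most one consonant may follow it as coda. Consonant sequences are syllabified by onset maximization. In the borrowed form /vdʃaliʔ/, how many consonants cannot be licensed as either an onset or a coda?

Under (C)V(C), the unsyllabifiable consonants are /v/, /d/ (at most one coda consonant is licensed; onsets are limited to one consonant).

2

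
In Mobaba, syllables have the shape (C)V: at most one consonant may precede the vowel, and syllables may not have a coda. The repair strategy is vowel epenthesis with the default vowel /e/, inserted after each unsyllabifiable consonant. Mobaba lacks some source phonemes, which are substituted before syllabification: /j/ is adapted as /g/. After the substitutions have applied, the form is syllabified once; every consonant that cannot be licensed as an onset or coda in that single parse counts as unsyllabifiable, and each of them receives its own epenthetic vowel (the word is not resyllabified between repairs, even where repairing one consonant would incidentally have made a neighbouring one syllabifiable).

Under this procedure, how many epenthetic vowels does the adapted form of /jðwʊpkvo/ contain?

After substitution the input is /gðwʊpkvo/.
The unsyllabifiable consonants are /g/, /ð/, /p/, /k/; each receives one epenthetic vowel.

4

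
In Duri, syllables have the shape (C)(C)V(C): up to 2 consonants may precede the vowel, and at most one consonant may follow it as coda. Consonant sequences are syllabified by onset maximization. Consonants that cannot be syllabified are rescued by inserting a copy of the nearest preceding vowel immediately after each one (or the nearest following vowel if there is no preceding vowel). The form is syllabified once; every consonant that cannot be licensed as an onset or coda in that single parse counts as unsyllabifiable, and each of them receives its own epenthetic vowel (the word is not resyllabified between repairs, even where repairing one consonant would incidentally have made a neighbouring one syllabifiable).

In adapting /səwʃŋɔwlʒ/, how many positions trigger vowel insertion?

The unsyllabifiable consonants are /l/, /ʒ/; each receives one epenthetic vowel.

2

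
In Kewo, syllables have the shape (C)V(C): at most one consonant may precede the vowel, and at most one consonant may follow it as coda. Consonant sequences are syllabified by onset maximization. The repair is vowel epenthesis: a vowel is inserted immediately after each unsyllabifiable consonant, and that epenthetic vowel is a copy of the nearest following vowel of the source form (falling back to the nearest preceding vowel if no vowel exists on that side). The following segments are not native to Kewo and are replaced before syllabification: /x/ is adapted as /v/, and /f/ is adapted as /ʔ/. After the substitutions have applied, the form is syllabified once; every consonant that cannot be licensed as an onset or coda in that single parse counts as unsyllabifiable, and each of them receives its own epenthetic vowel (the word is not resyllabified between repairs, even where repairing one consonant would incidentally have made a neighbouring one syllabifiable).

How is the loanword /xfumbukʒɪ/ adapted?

vuʔumbukʒɪ

Substitution: /x/ → /v/, /f/ → /ʔ/, giving /vʔumbukʒɪ/.
Syllabifying with onset maximization leaves /v/ stranded (at most one coda consonant is licensed; onsets are limited to one consonant).
Inserting the epenthetic vowel yields /v/ → /vu/.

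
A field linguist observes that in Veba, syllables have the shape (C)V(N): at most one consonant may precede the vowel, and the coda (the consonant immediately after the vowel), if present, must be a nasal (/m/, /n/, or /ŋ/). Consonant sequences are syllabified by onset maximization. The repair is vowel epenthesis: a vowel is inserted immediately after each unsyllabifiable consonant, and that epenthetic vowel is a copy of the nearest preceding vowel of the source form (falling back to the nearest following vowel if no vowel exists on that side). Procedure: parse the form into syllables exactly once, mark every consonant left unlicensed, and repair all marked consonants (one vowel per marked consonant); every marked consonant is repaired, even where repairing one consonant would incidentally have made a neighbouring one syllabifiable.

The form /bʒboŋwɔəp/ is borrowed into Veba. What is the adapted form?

Syllabifying with onset maximization leaves /b/, /ʒ/, /p/ stranded (only a nasal (/m/, /n/, or /ŋ/) is licensed in coda position; onsets are limited to one consonant).
Inserting the epenthetic vowel yields /b/ → /bo/, /ʒ/ → /ʒo/, /p/ → /pə/.

boʒoboŋwɔəpə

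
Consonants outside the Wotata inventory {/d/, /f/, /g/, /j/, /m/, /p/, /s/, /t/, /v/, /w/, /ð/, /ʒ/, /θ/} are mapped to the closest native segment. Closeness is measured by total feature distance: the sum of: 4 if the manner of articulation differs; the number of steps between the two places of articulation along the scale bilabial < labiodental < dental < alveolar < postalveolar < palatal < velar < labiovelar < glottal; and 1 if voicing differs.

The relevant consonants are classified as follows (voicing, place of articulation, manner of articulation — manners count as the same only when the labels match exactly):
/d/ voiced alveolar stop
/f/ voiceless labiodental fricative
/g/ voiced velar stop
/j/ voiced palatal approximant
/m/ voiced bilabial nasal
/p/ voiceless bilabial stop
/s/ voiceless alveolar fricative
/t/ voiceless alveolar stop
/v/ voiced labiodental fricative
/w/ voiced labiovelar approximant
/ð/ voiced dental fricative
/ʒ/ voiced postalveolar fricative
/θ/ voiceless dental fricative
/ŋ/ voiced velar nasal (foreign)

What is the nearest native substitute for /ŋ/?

g

/g/ is closest: manner differs (nasal→stop, +4), place distance 0 (velar→velar), same voicing; total 4. Next closest is /j/ at distance 5.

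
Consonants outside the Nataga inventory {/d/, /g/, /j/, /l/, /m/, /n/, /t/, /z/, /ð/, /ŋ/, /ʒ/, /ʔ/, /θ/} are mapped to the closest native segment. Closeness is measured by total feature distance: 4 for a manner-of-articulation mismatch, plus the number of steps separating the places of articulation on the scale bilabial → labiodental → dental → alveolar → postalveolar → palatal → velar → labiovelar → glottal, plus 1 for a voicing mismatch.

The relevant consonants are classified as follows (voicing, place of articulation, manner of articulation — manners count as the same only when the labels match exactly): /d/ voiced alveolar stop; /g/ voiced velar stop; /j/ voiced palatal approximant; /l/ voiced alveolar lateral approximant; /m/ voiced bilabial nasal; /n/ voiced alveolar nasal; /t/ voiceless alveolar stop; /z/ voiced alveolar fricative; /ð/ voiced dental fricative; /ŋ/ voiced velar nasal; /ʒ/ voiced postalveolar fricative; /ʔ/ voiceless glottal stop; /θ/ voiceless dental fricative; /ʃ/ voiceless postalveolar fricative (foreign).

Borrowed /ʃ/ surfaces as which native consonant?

ʒ

/ʒ/ is closest: same manner (fricative), place distance 0 (postalveolar→postalveolar), voicing differs (+1); total 1. Next closest is /z/ at distance 2.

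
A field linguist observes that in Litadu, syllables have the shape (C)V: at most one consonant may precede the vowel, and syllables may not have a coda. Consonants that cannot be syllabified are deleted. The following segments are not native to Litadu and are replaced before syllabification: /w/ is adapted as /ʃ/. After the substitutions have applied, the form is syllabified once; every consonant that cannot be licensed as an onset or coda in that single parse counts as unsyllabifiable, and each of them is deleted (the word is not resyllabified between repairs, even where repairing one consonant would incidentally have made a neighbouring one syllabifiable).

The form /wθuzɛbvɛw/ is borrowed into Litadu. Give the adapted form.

θuzɛvɛ

Substitution: /w/ → /ʃ/, giving /ʃθuzɛbvɛʃ/.
Syllabifying with onset maximization leaves /ʃ/, /b/, /ʃ/ stranded (no codas are permitted; onsets are limited to one consonant).
Each unlicensed consonant is deleted: /ʃ/, /b/, /ʃ/.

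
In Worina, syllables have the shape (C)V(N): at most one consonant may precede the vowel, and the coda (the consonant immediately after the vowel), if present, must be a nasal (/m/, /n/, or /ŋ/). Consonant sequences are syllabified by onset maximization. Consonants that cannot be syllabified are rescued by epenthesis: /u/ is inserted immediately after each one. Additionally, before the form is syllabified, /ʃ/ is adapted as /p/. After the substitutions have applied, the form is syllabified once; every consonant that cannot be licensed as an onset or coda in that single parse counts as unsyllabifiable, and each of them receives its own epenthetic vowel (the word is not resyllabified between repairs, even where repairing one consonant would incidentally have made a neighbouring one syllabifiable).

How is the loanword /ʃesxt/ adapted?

pesuxutu

Substitution: /ʃ/ → /p/, giving /pesxt/.
Syllabifying with onset maximization leaves /s/, /x/, /t/ stranded (only a nasal (/m/, /n/, or /ŋ/) is licensed in coda position; onsets are limited to one consonant).
Inserting the epenthetic vowel yields /s/ → /su/, /x/ → /xu/, /t/ → /tu/.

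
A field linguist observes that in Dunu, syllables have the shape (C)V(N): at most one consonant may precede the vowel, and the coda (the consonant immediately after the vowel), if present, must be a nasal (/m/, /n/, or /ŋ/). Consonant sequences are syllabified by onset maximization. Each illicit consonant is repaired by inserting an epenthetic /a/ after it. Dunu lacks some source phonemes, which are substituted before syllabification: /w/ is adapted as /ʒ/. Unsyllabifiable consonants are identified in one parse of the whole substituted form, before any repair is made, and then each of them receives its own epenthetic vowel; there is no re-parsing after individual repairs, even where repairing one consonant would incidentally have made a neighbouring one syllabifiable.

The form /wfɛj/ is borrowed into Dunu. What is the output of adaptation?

ʒafɛja

Substitution: /w/ → /ʒ/, giving /ʒfɛj/.
The consonants /ʒ/, /j/ cannot be parsed into a legal (C)V(N) syllable (only a nasal (/m/, /n/, or /ŋ/) is licensed in coda position; onsets are limited to one consonant).
Inserting the epenthetic vowel yields /ʒ/ → /ʒa/, /j/ → /ja/.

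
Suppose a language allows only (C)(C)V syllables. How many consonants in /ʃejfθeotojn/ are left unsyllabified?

3

Syllabifying with onset maximization leaves /j/, /j/, /n/ stranded (no codas are permitted; onsets may contain at most 2 consonants).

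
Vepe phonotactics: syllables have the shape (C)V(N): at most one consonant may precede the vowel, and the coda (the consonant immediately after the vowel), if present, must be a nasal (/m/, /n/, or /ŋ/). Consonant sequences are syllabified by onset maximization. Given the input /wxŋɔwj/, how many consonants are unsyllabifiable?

4

Under (C)V(N), the unsyllabifiable consonants are /w/, /x/, /w/, /j/ (only a nasal (/m/, /n/, or /ŋ/) is licensed in coda position; onsets are limited to one consonant).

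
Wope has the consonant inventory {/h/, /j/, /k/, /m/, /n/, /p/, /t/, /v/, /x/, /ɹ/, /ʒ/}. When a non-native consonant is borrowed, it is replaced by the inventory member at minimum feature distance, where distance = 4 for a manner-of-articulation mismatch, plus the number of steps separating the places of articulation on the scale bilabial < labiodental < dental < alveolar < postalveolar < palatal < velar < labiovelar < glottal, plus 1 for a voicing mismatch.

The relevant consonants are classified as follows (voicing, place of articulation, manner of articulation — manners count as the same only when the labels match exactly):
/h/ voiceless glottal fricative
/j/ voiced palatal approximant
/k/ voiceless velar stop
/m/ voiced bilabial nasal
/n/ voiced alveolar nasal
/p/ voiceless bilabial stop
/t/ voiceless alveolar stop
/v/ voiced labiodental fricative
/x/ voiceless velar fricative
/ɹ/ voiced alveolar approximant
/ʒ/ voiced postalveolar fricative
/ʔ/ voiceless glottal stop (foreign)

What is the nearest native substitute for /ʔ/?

/k/ is closest: same manner (stop), place distance 2 (glottal→velar), same voicing; total 2. Next closest is /h/ at distance 4.

k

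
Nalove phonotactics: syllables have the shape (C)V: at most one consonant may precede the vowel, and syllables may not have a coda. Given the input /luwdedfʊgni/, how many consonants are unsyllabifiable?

Under (C)V, the unsyllabifiable consonants are /w/, /d/, /g/ (no codas are permitted; onsets are limited to one consonant).

3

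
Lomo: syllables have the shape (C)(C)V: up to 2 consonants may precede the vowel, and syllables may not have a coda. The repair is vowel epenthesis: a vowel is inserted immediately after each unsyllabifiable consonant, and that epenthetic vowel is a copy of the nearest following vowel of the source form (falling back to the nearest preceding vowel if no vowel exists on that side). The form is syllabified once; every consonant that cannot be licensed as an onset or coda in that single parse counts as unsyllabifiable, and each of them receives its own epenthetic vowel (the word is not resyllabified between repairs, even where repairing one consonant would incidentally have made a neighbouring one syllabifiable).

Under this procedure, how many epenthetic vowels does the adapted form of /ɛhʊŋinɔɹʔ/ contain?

2

The unsyllabifiable consonants are /ɹ/, /ʔ/; each receives one epenthetic vowel.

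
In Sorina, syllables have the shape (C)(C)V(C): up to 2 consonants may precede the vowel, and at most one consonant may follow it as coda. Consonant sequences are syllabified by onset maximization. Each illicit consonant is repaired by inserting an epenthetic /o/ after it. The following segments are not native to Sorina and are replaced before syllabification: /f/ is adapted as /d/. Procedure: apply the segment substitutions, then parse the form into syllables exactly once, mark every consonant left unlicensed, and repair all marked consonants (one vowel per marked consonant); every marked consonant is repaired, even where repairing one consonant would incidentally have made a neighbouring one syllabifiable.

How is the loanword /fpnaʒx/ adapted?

Substitution: /f/ → /d/, giving /dpnaʒx/.
Syllabifying with onset maximization leaves /d/, /x/ stranded (at most one coda consonant is licensed; onsets may contain at most 2 consonants).
Epenthesis after each stranded consonant: /d/ → /do/, /x/ → /xo/.

dopnaʒxo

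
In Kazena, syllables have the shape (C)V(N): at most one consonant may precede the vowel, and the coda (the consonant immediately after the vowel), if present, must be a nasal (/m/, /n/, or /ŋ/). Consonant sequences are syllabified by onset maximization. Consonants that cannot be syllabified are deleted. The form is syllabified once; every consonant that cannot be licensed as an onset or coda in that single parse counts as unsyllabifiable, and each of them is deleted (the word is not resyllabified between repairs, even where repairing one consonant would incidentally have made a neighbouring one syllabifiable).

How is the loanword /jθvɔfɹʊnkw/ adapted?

vɔɹʊn

Under (C)V(N), the unsyllabifiable consonants are /j/, /θ/, /f/, /k/, /w/ (only a nasal (/m/, /n/, or /ŋ/) is licensed in coda position; onsets are limited to one consonant).
Deleting the stranded consonants removes /j/, /θ/, /f/, /k/, /w/.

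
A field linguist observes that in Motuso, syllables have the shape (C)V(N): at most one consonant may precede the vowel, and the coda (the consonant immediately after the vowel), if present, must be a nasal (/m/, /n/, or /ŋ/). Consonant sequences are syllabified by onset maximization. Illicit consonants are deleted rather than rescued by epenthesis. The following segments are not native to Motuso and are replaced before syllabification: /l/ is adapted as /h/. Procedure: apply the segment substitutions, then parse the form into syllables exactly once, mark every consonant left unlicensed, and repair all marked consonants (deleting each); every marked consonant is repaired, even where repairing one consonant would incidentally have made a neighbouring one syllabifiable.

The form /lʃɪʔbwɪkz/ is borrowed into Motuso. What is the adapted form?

Substitution: /l/ → /h/, giving /hʃɪʔbwɪkz/.
Under (C)V(N), the unsyllabifiable consonants are /h/, /ʔ/, /b/, /k/, /z/ (only a nasal (/m/, /n/, or /ŋ/) is licensed in coda position; onsets are limited to one consonant).
Each unlicensed consonant is deleted: /h/, /ʔ/, /b/, /k/, /z/.

ʃɪwɪ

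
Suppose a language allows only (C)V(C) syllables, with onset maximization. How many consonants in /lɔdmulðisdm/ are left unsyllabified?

The consonants /d/, /m/ cannot be parsed into a legal (C)V(C) syllable (at most one coda consonant is licensed; onsets are limited to one consonant).

2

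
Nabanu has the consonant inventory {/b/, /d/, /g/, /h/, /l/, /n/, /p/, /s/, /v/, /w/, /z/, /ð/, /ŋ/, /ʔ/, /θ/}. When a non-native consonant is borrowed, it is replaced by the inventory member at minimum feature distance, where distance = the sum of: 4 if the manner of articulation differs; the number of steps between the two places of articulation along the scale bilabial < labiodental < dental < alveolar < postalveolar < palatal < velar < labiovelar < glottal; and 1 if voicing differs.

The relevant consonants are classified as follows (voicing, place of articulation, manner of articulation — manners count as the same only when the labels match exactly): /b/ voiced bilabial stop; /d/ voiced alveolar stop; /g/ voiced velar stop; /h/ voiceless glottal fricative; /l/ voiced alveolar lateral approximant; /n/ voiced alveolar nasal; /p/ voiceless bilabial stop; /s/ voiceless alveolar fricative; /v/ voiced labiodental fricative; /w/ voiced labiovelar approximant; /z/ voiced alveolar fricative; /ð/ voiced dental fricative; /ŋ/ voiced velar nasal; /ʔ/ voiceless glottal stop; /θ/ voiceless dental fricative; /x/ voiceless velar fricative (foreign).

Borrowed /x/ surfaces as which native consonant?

/h/ is closest: same manner (fricative), place distance 2 (velar→glottal), same voicing; total 2. Next closest is /s/ at distance 3.

h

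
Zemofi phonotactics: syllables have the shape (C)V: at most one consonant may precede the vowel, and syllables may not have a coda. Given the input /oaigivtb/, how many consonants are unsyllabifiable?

3

The consonants /v/, /t/, /b/ cannot be parsed into a legal (C)V syllable (no codas are permitted; onsets are limited to one consonant).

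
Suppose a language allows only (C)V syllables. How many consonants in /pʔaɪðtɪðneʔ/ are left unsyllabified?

Under (C)V, the unsyllabifiable consonants are /p/, /ð/, /ð/, /ʔ/ (no codas are permitted; onsets are limited to one consonant).

4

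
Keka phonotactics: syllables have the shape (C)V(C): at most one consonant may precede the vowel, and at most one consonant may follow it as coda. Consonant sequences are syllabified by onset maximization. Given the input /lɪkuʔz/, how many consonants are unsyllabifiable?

1

The consonants /z/ cannot be parsed into a legal (C)V(C) syllable (at most one coda consonant is licensed; onsets are limited to one consonant).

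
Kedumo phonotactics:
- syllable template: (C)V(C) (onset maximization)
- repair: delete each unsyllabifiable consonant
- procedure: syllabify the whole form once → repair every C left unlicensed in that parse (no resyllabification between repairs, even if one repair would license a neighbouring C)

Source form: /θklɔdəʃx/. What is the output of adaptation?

lɔdəʃ

Syllabifying with onset maximization leaves /θ/, /k/, /x/ stranded (at most one coda consonant is licensed; onsets are limited to one consonant).
Each unlicensed consonant is deleted: /θ/, /k/, /x/.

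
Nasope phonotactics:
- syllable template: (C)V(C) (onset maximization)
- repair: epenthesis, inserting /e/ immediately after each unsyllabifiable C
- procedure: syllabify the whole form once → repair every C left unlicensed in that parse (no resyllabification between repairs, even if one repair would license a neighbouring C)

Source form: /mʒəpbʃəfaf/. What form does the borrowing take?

meʒəpbeʃəfaf

Syllabifying with onset maximization leaves /m/, /b/ stranded (at most one coda consonant is licensed; onsets are limited to one consonant).
Each unlicensed consonant becomes the onset of a new syllable: /m/ → /me/, /b/ → /be/.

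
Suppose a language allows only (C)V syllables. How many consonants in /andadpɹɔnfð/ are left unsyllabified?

6

Under (C)V, the unsyllabifiable consonants are /n/, /d/, /p/, /n/, /f/, /ð/ (no codas are permitted; onsets are limited to one consonant).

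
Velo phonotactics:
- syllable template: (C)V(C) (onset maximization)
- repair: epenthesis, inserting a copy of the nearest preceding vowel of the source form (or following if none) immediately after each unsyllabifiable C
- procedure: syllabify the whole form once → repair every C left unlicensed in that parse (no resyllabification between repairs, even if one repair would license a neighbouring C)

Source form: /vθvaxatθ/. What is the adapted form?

vaθavaxatθa

The consonants /v/, /θ/, /θ/ cannot be parsed into a legal (C)V(C) syllable (at most one coda consonant is licensed; onsets are limited to one consonant).
Each unlicensed consonant becomes the onset of a new syllable: /v/ → /va/, /θ/ → /θa/, /θ/ → /θa/.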